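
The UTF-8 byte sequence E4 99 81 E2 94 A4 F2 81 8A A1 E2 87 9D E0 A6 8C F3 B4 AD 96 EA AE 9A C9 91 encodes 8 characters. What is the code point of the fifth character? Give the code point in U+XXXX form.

Offset 0: leading byte 0xE4 = 11100100 → 3-byte char #1 = E4 99 81.
Offset 3: leading byte 0xE2 = 11100010 → 3-byte char #2 = E2 94 A4.
Offset 6: leading byte 0xF2 = 11110010 → 4-byte char #3 = F2 81 8A A1.
Offset 10: leading byte 0xE2 = 11100010 → 3-byte char #4 = E2 87 9D.
Offset 13: leading byte 0xE0 = 11100000 → 3-byte char #5 = E0 A6 8C.
Leading byte 0xE0 = 11100000 matches 1110xxxx → 3-byte sequence.
Byte 1: 0xE0 = 11100000, payload 0000 (4 bits).
Byte 2: 0xA6 = 10100110 (10xxxxxx ✓), payload 100110.
Byte 3: 0x8C = 10001100 (10xxxxxx ✓), payload 001100.
Concatenate: 0000100110001100 = 0x98C (16 bits → U+098C).

U+098C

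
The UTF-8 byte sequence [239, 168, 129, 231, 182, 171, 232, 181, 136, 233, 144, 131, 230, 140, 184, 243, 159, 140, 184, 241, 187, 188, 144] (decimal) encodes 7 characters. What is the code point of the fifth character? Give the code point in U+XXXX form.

U+6338

Offset 0: leading byte 0xEF = 11101111 → 3-byte char #1 = EF A8 81.
Offset 3: leading byte 0xE7 = 11100111 → 3-byte char #2 = E7 B6 AB.
Offset 6: leading byte 0xE8 = 11101000 → 3-byte char #3 = E8 B5 88.
Offset 9: leading byte 0xE9 = 11101001 → 3-byte char #4 = E9 90 83.
Offset 12: leading byte 0xE6 = 11100110 → 3-byte char #5 = E6 8C B8.
Leading byte 0xE6 = 11100110 matches 1110xxxx → 3-byte sequence.
Byte 1: 0xE6 = 11100110, payload 0110 (4 bits).
Byte 2: 0x8C = 10001100 (10xxxxxx ✓), payload 001100.
Byte 3: 0xB8 = 10111000 (10xxxxxx ✓), payload 111000.
Concatenate: 0110001100111000 = 0x6338 (16 bits → U+6338).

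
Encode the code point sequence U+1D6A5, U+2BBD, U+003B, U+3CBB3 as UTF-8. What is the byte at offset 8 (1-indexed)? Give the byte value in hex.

1-indexed offset 8 is 0-indexed offset 7.
U+1D6A5 → 4-byte form F0 9D 9A A5 at offsets 0–3.
U+2BBD → 3-byte form E2 AE BD at offsets 4–6.
U+003B → 1-byte form 3B at offsets 7–7.
Offset 7 falls in char 3's range; it's byte 1 of 3B = 0x3B.

0x3B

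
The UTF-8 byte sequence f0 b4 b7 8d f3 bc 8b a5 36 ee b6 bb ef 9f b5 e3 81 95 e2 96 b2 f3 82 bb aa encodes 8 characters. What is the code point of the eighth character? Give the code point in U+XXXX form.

Offset 0: leading byte 0xF0 = 11110000 → 4-byte char #1 = F0 B4 B7 8D.
Offset 4: leading byte 0xF3 = 11110011 → 4-byte char #2 = F3 BC 8B A5.
Offset 8: leading byte 0x36 = 00110110 → 1-byte char #3 = 36.
Offset 9: leading byte 0xEE = 11101110 → 3-byte char #4 = EE B6 BB.
Offset 12: leading byte 0xEF = 11101111 → 3-byte char #5 = EF 9F B5.
Offset 15: leading byte 0xE3 = 11100011 → 3-byte char #6 = E3 81 95.
Offset 18: leading byte 0xE2 = 11100010 → 3-byte char #7 = E2 96 B2.
Offset 21: leading byte 0xF3 = 11110011 → 4-byte char #8 = F3 82 BB AA.
Leading byte 0xF3 = 11110011 matches 11110xxx → 4-byte sequence.
Byte 1: 0xF3 = 11110011, payload 011 (3 bits).
Byte 2: 0x82 = 10000010 (10xxxxxx ✓), payload 000010.
Byte 3: 0xBB = 10111011 (10xxxxxx ✓), payload 111011.
Byte 4: 0xAA = 10101010 (10xxxxxx ✓), payload 101010.
Concatenate: 011000010111011101010 = 0xC2EEA (21 bits → U+C2EEA).

U+C2EEA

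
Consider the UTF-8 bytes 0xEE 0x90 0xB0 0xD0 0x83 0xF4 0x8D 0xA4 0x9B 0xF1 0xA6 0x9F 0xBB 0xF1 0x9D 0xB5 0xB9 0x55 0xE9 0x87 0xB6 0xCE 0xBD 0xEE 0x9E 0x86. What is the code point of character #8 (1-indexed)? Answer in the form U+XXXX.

U+03BD

Offset 0: leading byte 0xEE = 11101110 → 3-byte char #1 = EE 90 B0.
Offset 3: leading byte 0xD0 = 11010000 → 2-byte char #2 = D0 83.
Offset 5: leading byte 0xF4 = 11110100 → 4-byte char #3 = F4 8D A4 9B.
Offset 9: leading byte 0xF1 = 11110001 → 4-byte char #4 = F1 A6 9F BB.
Offset 13: leading byte 0xF1 = 11110001 → 4-byte char #5 = F1 9D B5 B9.
Offset 17: leading byte 0x55 = 01010101 → 1-byte char #6 = 55.
Offset 18: leading byte 0xE9 = 11101001 → 3-byte char #7 = E9 87 B6.
Offset 21: leading byte 0xCE = 11001110 → 2-byte char #8 = CE BD.
Leading byte 0xCE = 11001110 matches 110xxxxx → 2-byte sequence.
Byte 1: 0xCE = 11001110, payload 01110 (5 bits).
Byte 2: 0xBD = 10111101 (10xxxxxx ✓), payload 111101.
Concatenate: 01110111101 = 0x3BD (11 bits → U+03BD).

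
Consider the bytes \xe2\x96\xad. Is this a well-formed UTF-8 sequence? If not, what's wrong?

valid

Leading byte 0xE2 = 11100010 → 3-byte form.
Continuation bytes 0x96=10010110, 0xAD=10101101 all match 10xxxxxx.
Decoded value 0x25AD is ≥ 0x800 (shortest form) and not a surrogate.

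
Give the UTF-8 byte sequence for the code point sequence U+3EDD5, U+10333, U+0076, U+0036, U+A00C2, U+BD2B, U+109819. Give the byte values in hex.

F0 BE B7 95 F0 90 8C B3 76 36 F2 A0 83 82 EB B4 AB F4 89 A0 99

U+3EDD5: 4-byte form → F0 BE B7 95.
U+10333: 4-byte form → F0 90 8C B3.
U+0076: 1-byte form → 76.
U+0036: 1-byte form → 36.
U+A00C2: 4-byte form → F2 A0 83 82.
U+BD2B: 3-byte form → EB B4 AB.
U+109819: 4-byte form → F4 89 A0 99.
Concatenated (21 bytes): F0 BE B7 95 F0 90 8C B3 76 36 F2 A0 83 82 EB B4 AB F4 89 A0 99.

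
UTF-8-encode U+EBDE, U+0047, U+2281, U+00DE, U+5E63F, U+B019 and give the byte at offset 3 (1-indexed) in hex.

0x9E

1-indexed offset 3 is 0-indexed offset 2.
U+EBDE → 3-byte form EE AF 9E at offsets 0–2.
Offset 2 falls in char 1's range; it's byte 3 of EE AF 9E = 0x9E.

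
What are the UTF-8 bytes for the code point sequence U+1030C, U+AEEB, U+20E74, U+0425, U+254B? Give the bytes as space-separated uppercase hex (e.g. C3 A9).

U+1030C: 4-byte form → F0 90 8C 8C.
U+AEEB: 3-byte form → EA BB AB.
U+20E74: 4-byte form → F0 A0 B9 B4.
U+0425: 2-byte form → D0 A5.
U+254B: 3-byte form → E2 95 8B.
Concatenated (16 bytes): F0 90 8C 8C EA BB AB F0 A0 B9 B4 D0 A5 E2 95 8B.

F0 90 8C 8C EA BB AB F0 A0 B9 B4 D0 A5 E2 95 8B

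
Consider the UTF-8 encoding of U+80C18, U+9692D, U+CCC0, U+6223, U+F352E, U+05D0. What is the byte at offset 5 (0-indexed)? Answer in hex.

U+80C18 → 4-byte form F2 80 B0 98 at offsets 0–3.
U+9692D → 4-byte form F2 96 A4 AD at offsets 4–7.
Offset 5 falls in char 2's range; it's byte 2 of F2 96 A4 AD = 0x96.

0x96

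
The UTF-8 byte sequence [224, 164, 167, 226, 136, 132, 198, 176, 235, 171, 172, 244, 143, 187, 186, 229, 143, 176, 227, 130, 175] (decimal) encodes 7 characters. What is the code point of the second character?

Offset 0: leading byte 0xE0 = 11100000 → 3-byte char #1 = E0 A4 A7.
Offset 3: leading byte 0xE2 = 11100010 → 3-byte char #2 = E2 88 84.
Leading byte 0xE2 = 11100010 matches 1110xxxx → 3-byte sequence.
Byte 1: 0xE2 = 11100010, payload 0010 (4 bits).
Byte 2: 0x88 = 10001000 (10xxxxxx ✓), payload 001000.
Byte 3: 0x84 = 10000100 (10xxxxxx ✓), payload 000100.
Concatenate: 0010001000000100 = 0x2204 (16 bits → U+2204).

U+2204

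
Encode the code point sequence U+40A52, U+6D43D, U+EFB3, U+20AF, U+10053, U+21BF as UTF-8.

U+40A52: 4-byte form → F1 80 A9 92.
U+6D43D: 4-byte form → F1 AD 90 BD.
U+EFB3: 3-byte form → EE BE B3.
U+20AF: 3-byte form → E2 82 AF.
U+10053: 4-byte form → F0 90 81 93.
U+21BF: 3-byte form → E2 86 BF.
Concatenated (21 bytes): F1 80 A9 92 F1 AD 90 BD EE BE B3 E2 82 AF F0 90 81 93 E2 86 BF.

F1 80 A9 92 F1 AD 90 BD EE BE B3 E2 82 AF F0 90 81 93 E2 86 BF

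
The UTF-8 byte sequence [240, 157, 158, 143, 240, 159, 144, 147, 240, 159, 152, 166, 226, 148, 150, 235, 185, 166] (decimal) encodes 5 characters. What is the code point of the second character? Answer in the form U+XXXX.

U+1F413

Offset 0: leading byte 0xF0 = 11110000 → 4-byte char #1 = F0 9D 9E 8F.
Offset 4: leading byte 0xF0 = 11110000 → 4-byte char #2 = F0 9F 90 93.
Leading byte 0xF0 = 11110000 matches 11110xxx → 4-byte sequence.
Byte 1: 0xF0 = 11110000, payload 000 (3 bits).
Byte 2: 0x9F = 10011111 (10xxxxxx ✓), payload 011111.
Byte 3: 0x90 = 10010000 (10xxxxxx ✓), payload 010000.
Byte 4: 0x93 = 10010011 (10xxxxxx ✓), payload 010011.
Concatenate: 000011111010000010011 = 0x1F413 (21 bits → U+1F413).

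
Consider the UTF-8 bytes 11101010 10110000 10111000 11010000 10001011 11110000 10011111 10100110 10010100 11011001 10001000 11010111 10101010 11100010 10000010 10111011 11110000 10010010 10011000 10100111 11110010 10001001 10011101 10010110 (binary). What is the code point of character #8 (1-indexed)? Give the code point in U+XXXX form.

U+89756

Offset 0: leading byte 0xEA = 11101010 → 3-byte char #1 = EA B0 B8.
Offset 3: leading byte 0xD0 = 11010000 → 2-byte char #2 = D0 8B.
Offset 5: leading byte 0xF0 = 11110000 → 4-byte char #3 = F0 9F A6 94.
Offset 9: leading byte 0xD9 = 11011001 → 2-byte char #4 = D9 88.
Offset 11: leading byte 0xD7 = 11010111 → 2-byte char #5 = D7 AA.
Offset 13: leading byte 0xE2 = 11100010 → 3-byte char #6 = E2 82 BB.
Offset 16: leading byte 0xF0 = 11110000 → 4-byte char #7 = F0 92 98 A7.
Offset 20: leading byte 0xF2 = 11110010 → 4-byte char #8 = F2 89 9D 96.
Leading byte 0xF2 = 11110010 matches 11110xxx → 4-byte sequence.
Byte 1: 0xF2 = 11110010, payload 010 (3 bits).
Byte 2: 0x89 = 10001001 (10xxxxxx ✓), payload 001001.
Byte 3: 0x9D = 10011101 (10xxxxxx ✓), payload 011101.
Byte 4: 0x96 = 10010110 (10xxxxxx ✓), payload 010110.
Concatenate: 010001001011101010110 = 0x89756 (21 bits → U+89756).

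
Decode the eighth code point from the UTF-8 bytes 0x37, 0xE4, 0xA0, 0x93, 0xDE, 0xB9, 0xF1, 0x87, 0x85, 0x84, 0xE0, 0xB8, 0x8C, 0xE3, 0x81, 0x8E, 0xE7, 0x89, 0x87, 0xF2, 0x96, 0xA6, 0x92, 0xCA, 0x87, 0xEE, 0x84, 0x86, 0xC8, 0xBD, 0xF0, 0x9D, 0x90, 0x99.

Offset 0: leading byte 0x37 = 00110111 → 1-byte char #1 = 37.
Offset 1: leading byte 0xE4 = 11100100 → 3-byte char #2 = E4 A0 93.
Offset 4: leading byte 0xDE = 11011110 → 2-byte char #3 = DE B9.
Offset 6: leading byte 0xF1 = 11110001 → 4-byte char #4 = F1 87 85 84.
Offset 10: leading byte 0xE0 = 11100000 → 3-byte char #5 = E0 B8 8C.
Offset 13: leading byte 0xE3 = 11100011 → 3-byte char #6 = E3 81 8E.
Offset 16: leading byte 0xE7 = 11100111 → 3-byte char #7 = E7 89 87.
Offset 19: leading byte 0xF2 = 11110010 → 4-byte char #8 = F2 96 A6 92.
Leading byte 0xF2 = 11110010 matches 11110xxx → 4-byte sequence.
Byte 1: 0xF2 = 11110010, payload 010 (3 bits).
Byte 2: 0x96 = 10010110 (10xxxxxx ✓), payload 010110.
Byte 3: 0xA6 = 10100110 (10xxxxxx ✓), payload 100110.
Byte 4: 0x92 = 10010010 (10xxxxxx ✓), payload 010010.
Concatenate: 010010110100110010010 = 0x96992 (21 bits → U+96992).

U+96992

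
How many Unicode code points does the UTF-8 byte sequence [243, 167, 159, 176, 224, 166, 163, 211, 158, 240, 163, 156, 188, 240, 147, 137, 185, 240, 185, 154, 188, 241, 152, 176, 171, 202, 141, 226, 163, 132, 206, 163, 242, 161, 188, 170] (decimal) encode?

11

Byte at offset 0: 0xF3 = 11110011 → 4-byte char (#1). Advance 4.
Byte at offset 4: 0xE0 = 11100000 → 3-byte char (#2). Advance 3.
Byte at offset 7: 0xD3 = 11010011 → 2-byte char (#3). Advance 2.
Byte at offset 9: 0xF0 = 11110000 → 4-byte char (#4). Advance 4.
Byte at offset 13: 0xF0 = 11110000 → 4-byte char (#5). Advance 4.
Byte at offset 17: 0xF0 = 11110000 → 4-byte char (#6). Advance 4.
Byte at offset 21: 0xF1 = 11110001 → 4-byte char (#7). Advance 4.
Byte at offset 25: 0xCA = 11001010 → 2-byte char (#8). Advance 2.
Byte at offset 27: 0xE2 = 11100010 → 3-byte char (#9). Advance 3.
Byte at offset 30: 0xCE = 11001110 → 2-byte char (#10). Advance 2.
Byte at offset 32: 0xF2 = 11110010 → 4-byte char (#11). Advance 4.
Reached end at offset 36 after 11 code points.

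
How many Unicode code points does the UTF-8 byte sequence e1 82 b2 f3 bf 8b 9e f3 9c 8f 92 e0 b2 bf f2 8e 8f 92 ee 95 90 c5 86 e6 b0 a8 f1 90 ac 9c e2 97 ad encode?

Byte at offset 0: 0xE1 = 11100001 → 3-byte char (#1). Advance 3.
Byte at offset 3: 0xF3 = 11110011 → 4-byte char (#2). Advance 4.
Byte at offset 7: 0xF3 = 11110011 → 4-byte char (#3). Advance 4.
Byte at offset 11: 0xE0 = 11100000 → 3-byte char (#4). Advance 3.
Byte at offset 14: 0xF2 = 11110010 → 4-byte char (#5). Advance 4.
Byte at offset 18: 0xEE = 11101110 → 3-byte char (#6). Advance 3.
Byte at offset 21: 0xC5 = 11000101 → 2-byte char (#7). Advance 2.
Byte at offset 23: 0xE6 = 11100110 → 3-byte char (#8). Advance 3.
Byte at offset 26: 0xF1 = 11110001 → 4-byte char (#9). Advance 4.
Byte at offset 30: 0xE2 = 11100010 → 3-byte char (#10). Advance 3.
Reached end at offset 33 after 10 code points.

10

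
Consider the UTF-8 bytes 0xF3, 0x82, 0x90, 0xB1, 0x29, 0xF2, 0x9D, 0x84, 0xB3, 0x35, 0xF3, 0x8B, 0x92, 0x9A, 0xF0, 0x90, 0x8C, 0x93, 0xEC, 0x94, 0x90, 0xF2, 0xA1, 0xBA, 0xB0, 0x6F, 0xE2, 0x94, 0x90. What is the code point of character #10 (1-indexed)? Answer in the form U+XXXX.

U+2510

Offset 0: leading byte 0xF3 = 11110011 → 4-byte char #1 = F3 82 90 B1.
Offset 4: leading byte 0x29 = 00101001 → 1-byte char #2 = 29.
Offset 5: leading byte 0xF2 = 11110010 → 4-byte char #3 = F2 9D 84 B3.
Offset 9: leading byte 0x35 = 00110101 → 1-byte char #4 = 35.
Offset 10: leading byte 0xF3 = 11110011 → 4-byte char #5 = F3 8B 92 9A.
Offset 14: leading byte 0xF0 = 11110000 → 4-byte char #6 = F0 90 8C 93.
Offset 18: leading byte 0xEC = 11101100 → 3-byte char #7 = EC 94 90.
Offset 21: leading byte 0xF2 = 11110010 → 4-byte char #8 = F2 A1 BA B0.
Offset 25: leading byte 0x6F = 01101111 → 1-byte char #9 = 6F.
Offset 26: leading byte 0xE2 = 11100010 → 3-byte char #10 = E2 94 90.
Leading byte 0xE2 = 11100010 matches 1110xxxx → 3-byte sequence.
Byte 1: 0xE2 = 11100010, payload 0010 (4 bits).
Byte 2: 0x94 = 10010100 (10xxxxxx ✓), payload 010100.
Byte 3: 0x90 = 10010000 (10xxxxxx ✓), payload 010000.
Concatenate: 0010010100010000 = 0x2510 (16 bits → U+2510).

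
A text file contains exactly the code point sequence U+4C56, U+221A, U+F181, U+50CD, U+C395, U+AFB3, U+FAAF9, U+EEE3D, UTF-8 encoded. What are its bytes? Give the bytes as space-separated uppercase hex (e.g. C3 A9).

U+4C56: 3-byte form → E4 B1 96.
U+221A: 3-byte form → E2 88 9A.
U+F181: 3-byte form → EF 86 81.
U+50CD: 3-byte form → E5 83 8D.
U+C395: 3-byte form → EC 8E 95.
U+AFB3: 3-byte form → EA BE B3.
U+FAAF9: 4-byte form → F3 BA AB B9.
U+EEE3D: 4-byte form → F3 AE B8 BD.
Concatenated (26 bytes): E4 B1 96 E2 88 9A EF 86 81 E5 83 8D EC 8E 95 EA BE B3 F3 BA AB B9 F3 AE B8 BD.

E4 B1 96 E2 88 9A EF 86 81 E5 83 8D EC 8E 95 EA BE B3 F3 BA AB B9 F3 AE B8 BD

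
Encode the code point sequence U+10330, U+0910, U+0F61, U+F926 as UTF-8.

U+10330: 4-byte form → F0 90 8C B0.
U+0910: 3-byte form → E0 A4 90.
U+0F61: 3-byte form → E0 BD A1.
U+F926: 3-byte form → EF A4 A6.
Concatenated (13 bytes): F0 90 8C B0 E0 A4 90 E0 BD A1 EF A4 A6.

F0 90 8C B0 E0 A4 90 E0 BD A1 EF A4 A6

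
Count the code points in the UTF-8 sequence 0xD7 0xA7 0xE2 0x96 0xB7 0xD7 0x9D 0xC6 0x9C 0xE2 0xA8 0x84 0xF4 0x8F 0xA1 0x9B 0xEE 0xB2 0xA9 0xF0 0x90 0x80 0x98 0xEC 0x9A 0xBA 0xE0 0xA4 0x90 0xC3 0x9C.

11

Byte at offset 0: 0xD7 = 11010111 → 2-byte char (#1). Advance 2.
Byte at offset 2: 0xE2 = 11100010 → 3-byte char (#2). Advance 3.
Byte at offset 5: 0xD7 = 11010111 → 2-byte char (#3). Advance 2.
Byte at offset 7: 0xC6 = 11000110 → 2-byte char (#4). Advance 2.
Byte at offset 9: 0xE2 = 11100010 → 3-byte char (#5). Advance 3.
Byte at offset 12: 0xF4 = 11110100 → 4-byte char (#6). Advance 4.
Byte at offset 16: 0xEE = 11101110 → 3-byte char (#7). Advance 3.
Byte at offset 19: 0xF0 = 11110000 → 4-byte char (#8). Advance 4.
Byte at offset 23: 0xEC = 11101100 → 3-byte char (#9). Advance 3.
Byte at offset 26: 0xE0 = 11100000 → 3-byte char (#10). Advance 3.
Byte at offset 29: 0xC3 = 11000011 → 2-byte char (#11). Advance 2.
Reached end at offset 31 after 11 code points.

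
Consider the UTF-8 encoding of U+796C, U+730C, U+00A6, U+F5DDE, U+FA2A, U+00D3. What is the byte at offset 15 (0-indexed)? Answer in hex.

U+796C → 3-byte form E7 A5 AC at offsets 0–2.
U+730C → 3-byte form E7 8C 8C at offsets 3–5.
U+00A6 → 2-byte form C2 A6 at offsets 6–7.
U+F5DDE → 4-byte form F3 B5 B7 9E at offsets 8–11.
U+FA2A → 3-byte form EF A8 AA at offsets 12–14.
U+00D3 → 2-byte form C3 93 at offsets 15–16.
Offset 15 falls in char 6's range; it's byte 1 of C3 93 = 0xC3.

0xC3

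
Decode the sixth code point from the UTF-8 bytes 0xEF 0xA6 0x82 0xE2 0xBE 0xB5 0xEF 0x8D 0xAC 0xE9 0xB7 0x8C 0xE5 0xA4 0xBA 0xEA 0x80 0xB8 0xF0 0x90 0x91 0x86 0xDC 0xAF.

U+A038

Offset 0: leading byte 0xEF = 11101111 → 3-byte char #1 = EF A6 82.
Offset 3: leading byte 0xE2 = 11100010 → 3-byte char #2 = E2 BE B5.
Offset 6: leading byte 0xEF = 11101111 → 3-byte char #3 = EF 8D AC.
Offset 9: leading byte 0xE9 = 11101001 → 3-byte char #4 = E9 B7 8C.
Offset 12: leading byte 0xE5 = 11100101 → 3-byte char #5 = E5 A4 BA.
Offset 15: leading byte 0xEA = 11101010 → 3-byte char #6 = EA 80 B8.
Leading byte 0xEA = 11101010 matches 1110xxxx → 3-byte sequence.
Byte 1: 0xEA = 11101010, payload 1010 (4 bits).
Byte 2: 0x80 = 10000000 (10xxxxxx ✓), payload 000000.
Byte 3: 0xB8 = 10111000 (10xxxxxx ✓), payload 111000.
Concatenate: 1010000000111000 = 0xA038 (16 bits → U+A038).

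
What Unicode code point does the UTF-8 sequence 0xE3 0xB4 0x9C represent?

U+3D1C

Leading byte 0xE3 = 11100011 matches 1110xxxx → 3-byte sequence.
Byte 1: 0xE3 = 11100011, payload 0011 (4 bits).
Byte 2: 0xB4 = 10110100 (10xxxxxx ✓), payload 110100.
Byte 3: 0x9C = 10011100 (10xxxxxx ✓), payload 011100.
Concatenate: 0011110100011100 = 0x3D1C (16 bits → U+3D1C).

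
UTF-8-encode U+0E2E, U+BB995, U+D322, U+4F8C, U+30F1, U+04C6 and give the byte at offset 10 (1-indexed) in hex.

0xA2

1-indexed offset 10 is 0-indexed offset 9.
U+0E2E → 3-byte form E0 B8 AE at offsets 0–2.
U+BB995 → 4-byte form F2 BB A6 95 at offsets 3–6.
U+D322 → 3-byte form ED 8C A2 at offsets 7–9.
Offset 9 falls in char 3's range; it's byte 3 of ED 8C A2 = 0xA2.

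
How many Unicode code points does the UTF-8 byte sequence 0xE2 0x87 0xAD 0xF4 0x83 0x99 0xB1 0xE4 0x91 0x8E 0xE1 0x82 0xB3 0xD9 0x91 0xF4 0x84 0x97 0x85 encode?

6

Byte at offset 0: 0xE2 = 11100010 → 3-byte char (#1). Advance 3.
Byte at offset 3: 0xF4 = 11110100 → 4-byte char (#2). Advance 4.
Byte at offset 7: 0xE4 = 11100100 → 3-byte char (#3). Advance 3.
Byte at offset 10: 0xE1 = 11100001 → 3-byte char (#4). Advance 3.
Byte at offset 13: 0xD9 = 11011001 → 2-byte char (#5). Advance 2.
Byte at offset 15: 0xF4 = 11110100 → 4-byte char (#6). Advance 4.
Reached end at offset 19 after 6 code points.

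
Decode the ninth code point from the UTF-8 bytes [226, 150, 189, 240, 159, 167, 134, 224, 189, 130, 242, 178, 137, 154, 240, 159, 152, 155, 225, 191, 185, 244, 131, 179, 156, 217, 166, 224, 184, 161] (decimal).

Offset 0: leading byte 0xE2 = 11100010 → 3-byte char #1 = E2 96 BD.
Offset 3: leading byte 0xF0 = 11110000 → 4-byte char #2 = F0 9F A7 86.
Offset 7: leading byte 0xE0 = 11100000 → 3-byte char #3 = E0 BD 82.
Offset 10: leading byte 0xF2 = 11110010 → 4-byte char #4 = F2 B2 89 9A.
Offset 14: leading byte 0xF0 = 11110000 → 4-byte char #5 = F0 9F 98 9B.
Offset 18: leading byte 0xE1 = 11100001 → 3-byte char #6 = E1 BF B9.
Offset 21: leading byte 0xF4 = 11110100 → 4-byte char #7 = F4 83 B3 9C.
Offset 25: leading byte 0xD9 = 11011001 → 2-byte char #8 = D9 A6.
Offset 27: leading byte 0xE0 = 11100000 → 3-byte char #9 = E0 B8 A1.
Leading byte 0xE0 = 11100000 matches 1110xxxx → 3-byte sequence.
Byte 1: 0xE0 = 11100000, payload 0000 (4 bits).
Byte 2: 0xB8 = 10111000 (10xxxxxx ✓), payload 111000.
Byte 3: 0xA1 = 10100001 (10xxxxxx ✓), payload 100001.
Concatenate: 0000111000100001 = 0xE21 (16 bits → U+0E21).

U+0E21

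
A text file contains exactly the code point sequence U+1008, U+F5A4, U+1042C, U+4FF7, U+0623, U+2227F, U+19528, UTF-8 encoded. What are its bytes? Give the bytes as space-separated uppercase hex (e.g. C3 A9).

U+1008: 3-byte form → E1 80 88.
U+F5A4: 3-byte form → EF 96 A4.
U+1042C: 4-byte form → F0 90 90 AC.
U+4FF7: 3-byte form → E4 BF B7.
U+0623: 2-byte form → D8 A3.
U+2227F: 4-byte form → F0 A2 89 BF.
U+19528: 4-byte form → F0 99 94 A8.
Concatenated (23 bytes): E1 80 88 EF 96 A4 F0 90 90 AC E4 BF B7 D8 A3 F0 A2 89 BF F0 99 94 A8.

E1 80 88 EF 96 A4 F0 90 90 AC E4 BF B7 D8 A3 F0 A2 89 BF F0 99 94 A8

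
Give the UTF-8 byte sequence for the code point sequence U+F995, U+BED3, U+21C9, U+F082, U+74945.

U+F995: 3-byte form → EF A6 95.
U+BED3: 3-byte form → EB BB 93.
U+21C9: 3-byte form → E2 87 89.
U+F082: 3-byte form → EF 82 82.
U+74945: 4-byte form → F1 B4 A5 85.
Concatenated (16 bytes): EF A6 95 EB BB 93 E2 87 89 EF 82 82 F1 B4 A5 85.

EF A6 95 EB BB 93 E2 87 89 EF 82 82 F1 B4 A5 85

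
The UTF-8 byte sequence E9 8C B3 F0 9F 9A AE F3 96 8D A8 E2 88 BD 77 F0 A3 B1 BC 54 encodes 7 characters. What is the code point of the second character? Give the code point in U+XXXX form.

Offset 0: leading byte 0xE9 = 11101001 → 3-byte char #1 = E9 8C B3.
Offset 3: leading byte 0xF0 = 11110000 → 4-byte char #2 = F0 9F 9A AE.
Leading byte 0xF0 = 11110000 matches 11110xxx → 4-byte sequence.
Byte 1: 0xF0 = 11110000, payload 000 (3 bits).
Byte 2: 0x9F = 10011111 (10xxxxxx ✓), payload 011111.
Byte 3: 0x9A = 10011010 (10xxxxxx ✓), payload 011010.
Byte 4: 0xAE = 10101110 (10xxxxxx ✓), payload 101110.
Concatenate: 000011111011010101110 = 0x1F6AE (21 bits → U+1F6AE).

U+1F6AE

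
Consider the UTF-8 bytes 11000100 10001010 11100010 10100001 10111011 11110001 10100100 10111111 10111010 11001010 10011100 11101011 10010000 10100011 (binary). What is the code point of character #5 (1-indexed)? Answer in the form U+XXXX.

Offset 0: leading byte 0xC4 = 11000100 → 2-byte char #1 = C4 8A.
Offset 2: leading byte 0xE2 = 11100010 → 3-byte char #2 = E2 A1 BB.
Offset 5: leading byte 0xF1 = 11110001 → 4-byte char #3 = F1 A4 BF BA.
Offset 9: leading byte 0xCA = 11001010 → 2-byte char #4 = CA 9C.
Offset 11: leading byte 0xEB = 11101011 → 3-byte char #5 = EB 90 A3.
Leading byte 0xEB = 11101011 matches 1110xxxx → 3-byte sequence.
Byte 1: 0xEB = 11101011, payload 1011 (4 bits).
Byte 2: 0x90 = 10010000 (10xxxxxx ✓), payload 010000.
Byte 3: 0xA3 = 10100011 (10xxxxxx ✓), payload 100011.
Concatenate: 1011010000100011 = 0xB423 (16 bits → U+B423).

U+B423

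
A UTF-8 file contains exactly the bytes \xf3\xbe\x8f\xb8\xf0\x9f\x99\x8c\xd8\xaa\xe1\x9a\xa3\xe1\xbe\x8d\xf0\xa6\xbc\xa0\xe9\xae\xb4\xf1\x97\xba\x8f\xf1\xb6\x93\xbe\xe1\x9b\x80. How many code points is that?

10

Byte at offset 0: 0xF3 = 11110011 → 4-byte char (#1). Advance 4.
Byte at offset 4: 0xF0 = 11110000 → 4-byte char (#2). Advance 4.
Byte at offset 8: 0xD8 = 11011000 → 2-byte char (#3). Advance 2.
Byte at offset 10: 0xE1 = 11100001 → 3-byte char (#4). Advance 3.
Byte at offset 13: 0xE1 = 11100001 → 3-byte char (#5). Advance 3.
Byte at offset 16: 0xF0 = 11110000 → 4-byte char (#6). Advance 4.
Byte at offset 20: 0xE9 = 11101001 → 3-byte char (#7). Advance 3.
Byte at offset 23: 0xF1 = 11110001 → 4-byte char (#8). Advance 4.
Byte at offset 27: 0xF1 = 11110001 → 4-byte char (#9). Advance 4.
Byte at offset 31: 0xE1 = 11100001 → 3-byte char (#10). Advance 3.
Reached end at offset 34 after 10 code points.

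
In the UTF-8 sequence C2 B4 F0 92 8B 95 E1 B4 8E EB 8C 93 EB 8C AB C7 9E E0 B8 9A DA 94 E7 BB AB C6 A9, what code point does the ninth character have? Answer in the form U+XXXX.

Offset 0: leading byte 0xC2 = 11000010 → 2-byte char #1 = C2 B4.
Offset 2: leading byte 0xF0 = 11110000 → 4-byte char #2 = F0 92 8B 95.
Offset 6: leading byte 0xE1 = 11100001 → 3-byte char #3 = E1 B4 8E.
Offset 9: leading byte 0xEB = 11101011 → 3-byte char #4 = EB 8C 93.
Offset 12: leading byte 0xEB = 11101011 → 3-byte char #5 = EB 8C AB.
Offset 15: leading byte 0xC7 = 11000111 → 2-byte char #6 = C7 9E.
Offset 17: leading byte 0xE0 = 11100000 → 3-byte char #7 = E0 B8 9A.
Offset 20: leading byte 0xDA = 11011010 → 2-byte char #8 = DA 94.
Offset 22: leading byte 0xE7 = 11100111 → 3-byte char #9 = E7 BB AB.
Leading byte 0xE7 = 11100111 matches 1110xxxx → 3-byte sequence.
Byte 1: 0xE7 = 11100111, payload 0111 (4 bits).
Byte 2: 0xBB = 10111011 (10xxxxxx ✓), payload 111011.
Byte 3: 0xAB = 10101011 (10xxxxxx ✓), payload 101011.
Concatenate: 0111111011101011 = 0x7EEB (16 bits → U+7EEB).

U+7EEB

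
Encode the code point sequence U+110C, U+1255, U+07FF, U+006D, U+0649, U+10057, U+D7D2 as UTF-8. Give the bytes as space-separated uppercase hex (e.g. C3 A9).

U+110C: 3-byte form → E1 84 8C.
U+1255: 3-byte form → E1 89 95.
U+07FF: 2-byte form → DF BF.
U+006D: 1-byte form → 6D.
U+0649: 2-byte form → D9 89.
U+10057: 4-byte form → F0 90 81 97.
U+D7D2: 3-byte form → ED 9F 92.
Concatenated (18 bytes): E1 84 8C E1 89 95 DF BF 6D D9 89 F0 90 81 97 ED 9F 92.

E1 84 8C E1 89 95 DF BF 6D D9 89 F0 90 81 97 ED 9F 92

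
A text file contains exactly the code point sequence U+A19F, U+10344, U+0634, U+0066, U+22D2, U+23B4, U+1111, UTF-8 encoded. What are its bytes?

EA 86 9F F0 90 8D 84 D8 B4 66 E2 8B 92 E2 8E B4 E1 84 91

U+A19F: 3-byte form → EA 86 9F.
U+10344: 4-byte form → F0 90 8D 84.
U+0634: 2-byte form → D8 B4.
U+0066: 1-byte form → 66.
U+22D2: 3-byte form → E2 8B 92.
U+23B4: 3-byte form → E2 8E B4.
U+1111: 3-byte form → E1 84 91.
Concatenated (19 bytes): EA 86 9F F0 90 8D 84 D8 B4 66 E2 8B 92 E2 8E B4 E1 84 91.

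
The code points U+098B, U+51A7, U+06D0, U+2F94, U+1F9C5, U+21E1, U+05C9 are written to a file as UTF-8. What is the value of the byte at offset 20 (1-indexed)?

0x89

1-indexed offset 20 is 0-indexed offset 19.
U+098B → 3-byte form E0 A6 8B at offsets 0–2.
U+51A7 → 3-byte form E5 86 A7 at offsets 3–5.
U+06D0 → 2-byte form DB 90 at offsets 6–7.
U+2F94 → 3-byte form E2 BE 94 at offsets 8–10.
U+1F9C5 → 4-byte form F0 9F A7 85 at offsets 11–14.
U+21E1 → 3-byte form E2 87 A1 at offsets 15–17.
U+05C9 → 2-byte form D7 89 at offsets 18–19.
Offset 19 falls in char 7's range; it's byte 2 of D7 89 = 0x89.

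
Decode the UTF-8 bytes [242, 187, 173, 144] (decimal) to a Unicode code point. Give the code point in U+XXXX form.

U+BBB50

Leading byte 0xF2 = 11110010 matches 11110xxx → 4-byte sequence.
Byte 1: 0xF2 = 11110010, payload 010 (3 bits).
Byte 2: 0xBB = 10111011 (10xxxxxx ✓), payload 111011.
Byte 3: 0xAD = 10101101 (10xxxxxx ✓), payload 101101.
Byte 4: 0x90 = 10010000 (10xxxxxx ✓), payload 010000.
Concatenate: 010111011101101010000 = 0xBBB50 (21 bits → U+BBB50).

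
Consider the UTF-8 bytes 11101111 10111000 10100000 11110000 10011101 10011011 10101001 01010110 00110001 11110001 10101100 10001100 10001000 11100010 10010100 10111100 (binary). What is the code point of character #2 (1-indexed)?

U+1D6E9

Offset 0: leading byte 0xEF = 11101111 → 3-byte char #1 = EF B8 A0.
Offset 3: leading byte 0xF0 = 11110000 → 4-byte char #2 = F0 9D 9B A9.
Leading byte 0xF0 = 11110000 matches 11110xxx → 4-byte sequence.
Byte 1: 0xF0 = 11110000, payload 000 (3 bits).
Byte 2: 0x9D = 10011101 (10xxxxxx ✓), payload 011101.
Byte 3: 0x9B = 10011011 (10xxxxxx ✓), payload 011011.
Byte 4: 0xA9 = 10101001 (10xxxxxx ✓), payload 101001.
Concatenate: 000011101011011101001 = 0x1D6E9 (21 bits → U+1D6E9).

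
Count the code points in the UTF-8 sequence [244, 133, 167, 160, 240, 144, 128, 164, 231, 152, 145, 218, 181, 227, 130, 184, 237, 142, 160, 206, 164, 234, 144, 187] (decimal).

8

Byte at offset 0: 0xF4 = 11110100 → 4-byte char (#1). Advance 4.
Byte at offset 4: 0xF0 = 11110000 → 4-byte char (#2). Advance 4.
Byte at offset 8: 0xE7 = 11100111 → 3-byte char (#3). Advance 3.
Byte at offset 11: 0xDA = 11011010 → 2-byte char (#4). Advance 2.
Byte at offset 13: 0xE3 = 11100011 → 3-byte char (#5). Advance 3.
Byte at offset 16: 0xED = 11101101 → 3-byte char (#6). Advance 3.
Byte at offset 19: 0xCE = 11001110 → 2-byte char (#7). Advance 2.
Byte at offset 21: 0xEA = 11101010 → 3-byte char (#8). Advance 3.
Reached end at offset 24 after 8 code points.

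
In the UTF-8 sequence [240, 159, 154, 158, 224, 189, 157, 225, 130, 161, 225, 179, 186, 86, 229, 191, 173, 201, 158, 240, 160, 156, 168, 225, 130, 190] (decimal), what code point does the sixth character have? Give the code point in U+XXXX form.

U+5FED

Offset 0: leading byte 0xF0 = 11110000 → 4-byte char #1 = F0 9F 9A 9E.
Offset 4: leading byte 0xE0 = 11100000 → 3-byte char #2 = E0 BD 9D.
Offset 7: leading byte 0xE1 = 11100001 → 3-byte char #3 = E1 82 A1.
Offset 10: leading byte 0xE1 = 11100001 → 3-byte char #4 = E1 B3 BA.
Offset 13: leading byte 0x56 = 01010110 → 1-byte char #5 = 56.
Offset 14: leading byte 0xE5 = 11100101 → 3-byte char #6 = E5 BF AD.
Leading byte 0xE5 = 11100101 matches 1110xxxx → 3-byte sequence.
Byte 1: 0xE5 = 11100101, payload 0101 (4 bits).
Byte 2: 0xBF = 10111111 (10xxxxxx ✓), payload 111111.
Byte 3: 0xAD = 10101101 (10xxxxxx ✓), payload 101101.
Concatenate: 0101111111101101 = 0x5FED (16 bits → U+5FED).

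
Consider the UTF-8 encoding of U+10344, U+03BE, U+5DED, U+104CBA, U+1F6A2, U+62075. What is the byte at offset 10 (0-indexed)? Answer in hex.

U+10344 → 4-byte form F0 90 8D 84 at offsets 0–3.
U+03BE → 2-byte form CE BE at offsets 4–5.
U+5DED → 3-byte form E5 B7 AD at offsets 6–8.
U+104CBA → 4-byte form F4 84 B2 BA at offsets 9–12.
Offset 10 falls in char 4's range; it's byte 2 of F4 84 B2 BA = 0x84.

0x84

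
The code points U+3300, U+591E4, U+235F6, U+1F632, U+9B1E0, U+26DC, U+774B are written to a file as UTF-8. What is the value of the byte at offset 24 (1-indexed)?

0x9D

1-indexed offset 24 is 0-indexed offset 23.
U+3300 → 3-byte form E3 8C 80 at offsets 0–2.
U+591E4 → 4-byte form F1 99 87 A4 at offsets 3–6.
U+235F6 → 4-byte form F0 A3 97 B6 at offsets 7–10.
U+1F632 → 4-byte form F0 9F 98 B2 at offsets 11–14.
U+9B1E0 → 4-byte form F2 9B 87 A0 at offsets 15–18.
U+26DC → 3-byte form E2 9B 9C at offsets 19–21.
U+774B → 3-byte form E7 9D 8B at offsets 22–24.
Offset 23 falls in char 7's range; it's byte 2 of E7 9D 8B = 0x9D.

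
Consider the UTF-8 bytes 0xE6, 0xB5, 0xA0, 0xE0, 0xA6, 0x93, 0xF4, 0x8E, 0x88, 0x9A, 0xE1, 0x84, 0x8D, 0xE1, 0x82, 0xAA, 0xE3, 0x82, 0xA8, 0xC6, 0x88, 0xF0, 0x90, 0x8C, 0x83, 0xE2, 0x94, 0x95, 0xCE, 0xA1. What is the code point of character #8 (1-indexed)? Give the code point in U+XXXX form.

Offset 0: leading byte 0xE6 = 11100110 → 3-byte char #1 = E6 B5 A0.
Offset 3: leading byte 0xE0 = 11100000 → 3-byte char #2 = E0 A6 93.
Offset 6: leading byte 0xF4 = 11110100 → 4-byte char #3 = F4 8E 88 9A.
Offset 10: leading byte 0xE1 = 11100001 → 3-byte char #4 = E1 84 8D.
Offset 13: leading byte 0xE1 = 11100001 → 3-byte char #5 = E1 82 AA.
Offset 16: leading byte 0xE3 = 11100011 → 3-byte char #6 = E3 82 A8.
Offset 19: leading byte 0xC6 = 11000110 → 2-byte char #7 = C6 88.
Offset 21: leading byte 0xF0 = 11110000 → 4-byte char #8 = F0 90 8C 83.
Leading byte 0xF0 = 11110000 matches 11110xxx → 4-byte sequence.
Byte 1: 0xF0 = 11110000, payload 000 (3 bits).
Byte 2: 0x90 = 10010000 (10xxxxxx ✓), payload 010000.
Byte 3: 0x8C = 10001100 (10xxxxxx ✓), payload 001100.
Byte 4: 0x83 = 10000011 (10xxxxxx ✓), payload 000011.
Concatenate: 000010000001100000011 = 0x10303 (21 bits → U+10303).

U+10303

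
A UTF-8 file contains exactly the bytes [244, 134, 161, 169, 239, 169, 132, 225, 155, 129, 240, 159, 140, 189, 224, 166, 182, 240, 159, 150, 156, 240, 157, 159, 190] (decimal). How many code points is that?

Byte at offset 0: 0xF4 = 11110100 → 4-byte char (#1). Advance 4.
Byte at offset 4: 0xEF = 11101111 → 3-byte char (#2). Advance 3.
Byte at offset 7: 0xE1 = 11100001 → 3-byte char (#3). Advance 3.
Byte at offset 10: 0xF0 = 11110000 → 4-byte char (#4). Advance 4.
Byte at offset 14: 0xE0 = 11100000 → 3-byte char (#5). Advance 3.
Byte at offset 17: 0xF0 = 11110000 → 4-byte char (#6). Advance 4.
Byte at offset 21: 0xF0 = 11110000 → 4-byte char (#7). Advance 4.
Reached end at offset 25 after 7 code points.

7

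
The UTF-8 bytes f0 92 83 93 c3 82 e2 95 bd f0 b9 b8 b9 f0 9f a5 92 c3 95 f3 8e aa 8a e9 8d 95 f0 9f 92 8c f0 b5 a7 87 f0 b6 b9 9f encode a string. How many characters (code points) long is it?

11

Byte at offset 0: 0xF0 = 11110000 → 4-byte char (#1). Advance 4.
Byte at offset 4: 0xC3 = 11000011 → 2-byte char (#2). Advance 2.
Byte at offset 6: 0xE2 = 11100010 → 3-byte char (#3). Advance 3.
Byte at offset 9: 0xF0 = 11110000 → 4-byte char (#4). Advance 4.
Byte at offset 13: 0xF0 = 11110000 → 4-byte char (#5). Advance 4.
Byte at offset 17: 0xC3 = 11000011 → 2-byte char (#6). Advance 2.
Byte at offset 19: 0xF3 = 11110011 → 4-byte char (#7). Advance 4.
Byte at offset 23: 0xE9 = 11101001 → 3-byte char (#8). Advance 3.
Byte at offset 26: 0xF0 = 11110000 → 4-byte char (#9). Advance 4.
Byte at offset 30: 0xF0 = 11110000 → 4-byte char (#10). Advance 4.
Byte at offset 34: 0xF0 = 11110000 → 4-byte char (#11). Advance 4.
Reached end at offset 38 after 11 code points.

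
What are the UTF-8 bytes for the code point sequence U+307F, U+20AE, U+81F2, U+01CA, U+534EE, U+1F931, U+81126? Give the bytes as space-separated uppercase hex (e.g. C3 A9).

E3 81 BF E2 82 AE E8 87 B2 C7 8A F1 93 93 AE F0 9F A4 B1 F2 81 84 A6

U+307F: 3-byte form → E3 81 BF.
U+20AE: 3-byte form → E2 82 AE.
U+81F2: 3-byte form → E8 87 B2.
U+01CA: 2-byte form → C7 8A.
U+534EE: 4-byte form → F1 93 93 AE.
U+1F931: 4-byte form → F0 9F A4 B1.
U+81126: 4-byte form → F2 81 84 A6.
Concatenated (23 bytes): E3 81 BF E2 82 AE E8 87 B2 C7 8A F1 93 93 AE F0 9F A4 B1 F2 81 84 A6.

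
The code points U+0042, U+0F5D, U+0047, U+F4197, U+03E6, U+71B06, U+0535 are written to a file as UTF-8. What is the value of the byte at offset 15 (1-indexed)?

0x86

1-indexed offset 15 is 0-indexed offset 14.
U+0042 → 1-byte form 42 at offsets 0–0.
U+0F5D → 3-byte form E0 BD 9D at offsets 1–3.
U+0047 → 1-byte form 47 at offsets 4–4.
U+F4197 → 4-byte form F3 B4 86 97 at offsets 5–8.
U+03E6 → 2-byte form CF A6 at offsets 9–10.
U+71B06 → 4-byte form F1 B1 AC 86 at offsets 11–14.
Offset 14 falls in char 6's range; it's byte 4 of F1 B1 AC 86 = 0x86.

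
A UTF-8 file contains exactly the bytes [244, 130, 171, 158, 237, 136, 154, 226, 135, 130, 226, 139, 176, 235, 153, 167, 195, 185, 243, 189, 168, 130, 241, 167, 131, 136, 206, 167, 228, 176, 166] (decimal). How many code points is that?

10

Byte at offset 0: 0xF4 = 11110100 → 4-byte char (#1). Advance 4.
Byte at offset 4: 0xED = 11101101 → 3-byte char (#2). Advance 3.
Byte at offset 7: 0xE2 = 11100010 → 3-byte char (#3). Advance 3.
Byte at offset 10: 0xE2 = 11100010 → 3-byte char (#4). Advance 3.
Byte at offset 13: 0xEB = 11101011 → 3-byte char (#5). Advance 3.
Byte at offset 16: 0xC3 = 11000011 → 2-byte char (#6). Advance 2.
Byte at offset 18: 0xF3 = 11110011 → 4-byte char (#7). Advance 4.
Byte at offset 22: 0xF1 = 11110001 → 4-byte char (#8). Advance 4.
Byte at offset 26: 0xCE = 11001110 → 2-byte char (#9). Advance 2.
Byte at offset 28: 0xE4 = 11100100 → 3-byte char (#10). Advance 3.
Reached end at offset 31 after 10 code points.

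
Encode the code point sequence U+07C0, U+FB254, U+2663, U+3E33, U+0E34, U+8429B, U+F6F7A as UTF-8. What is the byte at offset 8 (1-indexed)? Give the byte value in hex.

1-indexed offset 8 is 0-indexed offset 7.
U+07C0 → 2-byte form DF 80 at offsets 0–1.
U+FB254 → 4-byte form F3 BB 89 94 at offsets 2–5.
U+2663 → 3-byte form E2 99 A3 at offsets 6–8.
Offset 7 falls in char 3's range; it's byte 2 of E2 99 A3 = 0x99.

0x99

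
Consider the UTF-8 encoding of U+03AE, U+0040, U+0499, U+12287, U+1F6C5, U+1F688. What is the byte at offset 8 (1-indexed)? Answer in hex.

1-indexed offset 8 is 0-indexed offset 7.
U+03AE → 2-byte form CE AE at offsets 0–1.
U+0040 → 1-byte form 40 at offsets 2–2.
U+0499 → 2-byte form D2 99 at offsets 3–4.
U+12287 → 4-byte form F0 92 8A 87 at offsets 5–8.
Offset 7 falls in char 4's range; it's byte 3 of F0 92 8A 87 = 0x8A.

0x8A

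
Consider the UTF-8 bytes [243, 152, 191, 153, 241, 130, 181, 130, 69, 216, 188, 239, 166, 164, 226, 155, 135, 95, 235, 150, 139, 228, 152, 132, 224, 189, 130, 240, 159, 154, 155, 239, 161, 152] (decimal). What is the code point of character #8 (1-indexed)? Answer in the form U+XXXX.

U+B58B

Offset 0: leading byte 0xF3 = 11110011 → 4-byte char #1 = F3 98 BF 99.
Offset 4: leading byte 0xF1 = 11110001 → 4-byte char #2 = F1 82 B5 82.
Offset 8: leading byte 0x45 = 01000101 → 1-byte char #3 = 45.
Offset 9: leading byte 0xD8 = 11011000 → 2-byte char #4 = D8 BC.
Offset 11: leading byte 0xEF = 11101111 → 3-byte char #5 = EF A6 A4.
Offset 14: leading byte 0xE2 = 11100010 → 3-byte char #6 = E2 9B 87.
Offset 17: leading byte 0x5F = 01011111 → 1-byte char #7 = 5F.
Offset 18: leading byte 0xEB = 11101011 → 3-byte char #8 = EB 96 8B.
Leading byte 0xEB = 11101011 matches 1110xxxx → 3-byte sequence.
Byte 1: 0xEB = 11101011, payload 1011 (4 bits).
Byte 2: 0x96 = 10010110 (10xxxxxx ✓), payload 010110.
Byte 3: 0x8B = 10001011 (10xxxxxx ✓), payload 001011.
Concatenate: 1011010110001011 = 0xB58B (16 bits → U+B58B).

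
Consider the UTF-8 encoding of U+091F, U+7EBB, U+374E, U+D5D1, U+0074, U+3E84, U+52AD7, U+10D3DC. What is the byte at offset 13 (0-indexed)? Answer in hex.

0xE3

U+091F → 3-byte form E0 A4 9F at offsets 0–2.
U+7EBB → 3-byte form E7 BA BB at offsets 3–5.
U+374E → 3-byte form E3 9D 8E at offsets 6–8.
U+D5D1 → 3-byte form ED 97 91 at offsets 9–11.
U+0074 → 1-byte form 74 at offsets 12–12.
U+3E84 → 3-byte form E3 BA 84 at offsets 13–15.
Offset 13 falls in char 6's range; it's byte 1 of E3 BA 84 = 0xE3.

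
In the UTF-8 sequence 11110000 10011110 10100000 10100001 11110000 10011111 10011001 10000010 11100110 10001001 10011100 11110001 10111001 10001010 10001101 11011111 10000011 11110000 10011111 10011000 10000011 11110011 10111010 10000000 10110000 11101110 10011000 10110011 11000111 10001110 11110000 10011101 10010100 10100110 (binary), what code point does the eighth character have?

U+E633

Offset 0: leading byte 0xF0 = 11110000 → 4-byte char #1 = F0 9E A0 A1.
Offset 4: leading byte 0xF0 = 11110000 → 4-byte char #2 = F0 9F 99 82.
Offset 8: leading byte 0xE6 = 11100110 → 3-byte char #3 = E6 89 9C.
Offset 11: leading byte 0xF1 = 11110001 → 4-byte char #4 = F1 B9 8A 8D.
Offset 15: leading byte 0xDF = 11011111 → 2-byte char #5 = DF 83.
Offset 17: leading byte 0xF0 = 11110000 → 4-byte char #6 = F0 9F 98 83.
Offset 21: leading byte 0xF3 = 11110011 → 4-byte char #7 = F3 BA 80 B0.
Offset 25: leading byte 0xEE = 11101110 → 3-byte char #8 = EE 98 B3.
Leading byte 0xEE = 11101110 matches 1110xxxx → 3-byte sequence.
Byte 1: 0xEE = 11101110, payload 1110 (4 bits).
Byte 2: 0x98 = 10011000 (10xxxxxx ✓), payload 011000.
Byte 3: 0xB3 = 10110011 (10xxxxxx ✓), payload 110011.
Concatenate: 1110011000110011 = 0xE633 (16 bits → U+E633).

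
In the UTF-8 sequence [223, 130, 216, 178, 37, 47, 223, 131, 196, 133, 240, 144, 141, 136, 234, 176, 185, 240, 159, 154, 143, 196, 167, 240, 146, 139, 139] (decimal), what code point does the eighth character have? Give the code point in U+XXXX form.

U+AC39

Offset 0: leading byte 0xDF = 11011111 → 2-byte char #1 = DF 82.
Offset 2: leading byte 0xD8 = 11011000 → 2-byte char #2 = D8 B2.
Offset 4: leading byte 0x25 = 00100101 → 1-byte char #3 = 25.
Offset 5: leading byte 0x2F = 00101111 → 1-byte char #4 = 2F.
Offset 6: leading byte 0xDF = 11011111 → 2-byte char #5 = DF 83.
Offset 8: leading byte 0xC4 = 11000100 → 2-byte char #6 = C4 85.
Offset 10: leading byte 0xF0 = 11110000 → 4-byte char #7 = F0 90 8D 88.
Offset 14: leading byte 0xEA = 11101010 → 3-byte char #8 = EA B0 B9.
Leading byte 0xEA = 11101010 matches 1110xxxx → 3-byte sequence.
Byte 1: 0xEA = 11101010, payload 1010 (4 bits).
Byte 2: 0xB0 = 10110000 (10xxxxxx ✓), payload 110000.
Byte 3: 0xB9 = 10111001 (10xxxxxx ✓), payload 111001.
Concatenate: 1010110000111001 = 0xAC39 (16 bits → U+AC39).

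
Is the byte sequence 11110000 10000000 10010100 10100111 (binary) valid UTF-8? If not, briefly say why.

invalid (overlong encoding)

Leading byte 0xF0 = 11110000 → 4-byte form.
Continuation bytes all match 10xxxxxx. Payload decodes to 0x527.
But 0x527 < 0x10000, the minimum for a 4-byte sequence — this is an overlong encoding.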